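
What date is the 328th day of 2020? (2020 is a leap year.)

January has 31 days (328 − 31 = 297 remain).
February has 29 days (297 − 29 = 268 remain).
March has 31 days (268 − 31 = 237 remain).
April has 30 days (237 − 30 = 207 remain).
May has 31 days (207 − 31 = 176 remain).
June has 30 days (176 − 30 = 146 remain).
July has 31 days (146 − 31 = 115 remain).
August has 31 days (115 − 31 = 84 remain).
September has 30 days (84 − 30 = 54 remain).
October has 31 days (54 − 31 = 23 remain).
23 into November → November 23.

2020-11-23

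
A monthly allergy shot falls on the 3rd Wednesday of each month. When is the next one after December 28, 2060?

January 19, 2061

December 2060 starts on a Wednesday; its first Wednesday is the 1st, so the 3rd Wednesday is the 15th — December 15, 2060.
That is not after December 28, 2060, so look at January 2061.
January 2061 starts on a Saturday; its first Wednesday is the 5th, so the 3rd Wednesday is the 19th — January 19, 2061.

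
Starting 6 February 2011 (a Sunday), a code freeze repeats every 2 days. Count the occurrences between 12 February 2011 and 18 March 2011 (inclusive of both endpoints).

18

Occurrences land 2·i days after 6 February 2011 for i = 0, 1, 2, …
12 February 2011 is 6 days after the start; 6 ÷ 2 = 3 remainder 0. First occurrence in the window: #4 on 12 February 2011 (3×2 = 6 days in).
18 March 2011 is 40 days after the start; 40 ÷ 2 = 20 remainder 0. Last occurrence in the window: #21 on 18 March 2011.
Occurrences #4 through #21: 18 in total.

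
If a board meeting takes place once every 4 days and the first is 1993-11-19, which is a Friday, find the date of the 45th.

The 45th occurrence is 44 intervals after the first: 44 × 4 = 176 days after 1993-11-19.
November has 30 days — 11 days to the end of November leaves 165.
December has 31 days (134 left).
January has 31 days (103 left).
February has 28 days (75 left).
March has 31 days (44 left).
April has 30 days (14 left).
14 days into May → 1994-05-14.

1994-05-14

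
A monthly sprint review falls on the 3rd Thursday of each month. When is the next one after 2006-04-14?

2006-04-20

April 2006 starts on a Saturday; its first Thursday is the 6th, so the 3rd Thursday is the 20th — 2006-04-20.
2006-04-20 is after 2006-04-14, so that is the next one.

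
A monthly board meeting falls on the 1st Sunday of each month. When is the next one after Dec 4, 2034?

Jan 7, 2035

Dec 2034 starts on a Friday, so its 1st Sunday is Dec 3, 2034 (2 days in).
That is not after Dec 4, 2034, so look at Jan 2035.
Jan 2035 starts on a Monday, so its 1st Sunday is Jan 7, 2035 (6 days in).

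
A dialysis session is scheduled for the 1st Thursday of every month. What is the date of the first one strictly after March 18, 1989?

March 1989 starts on a Wednesday, so its 1st Thursday is March 2, 1989 (1 day in).
That is not after March 18, 1989, so look at April 1989.
April 1989 starts on a Saturday, so its 1st Thursday is April 6, 1989 (5 days in).

April 6, 1989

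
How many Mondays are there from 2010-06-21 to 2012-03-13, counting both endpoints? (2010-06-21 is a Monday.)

91

2010-06-21 is a Monday; the first Monday on or after it is 2010-06-21.
From 2010-06-21 to 2012-03-13: 193 + 365 + 73 = 631 days (rest of 2010, 2011, to 2012-03-13 in 2012).
631 ÷ 7 = 90 full weeks with remainder 1, so 90 more Mondays after the first → 91.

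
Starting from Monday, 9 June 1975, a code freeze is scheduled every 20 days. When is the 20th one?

The 20th occurrence is 19 intervals after the first: 19 × 20 = 380 days after 9 June 1975.
June has 30 days — 21 days to the end of June leaves 359.
July has 31 days (328 left).
August has 31 days (297 left).
September has 30 days (267 left).
October has 31 days (236 left).
November has 30 days (206 left).
December has 31 days (175 left).
January has 31 days (144 left).
February has 29 days (115 left).
March has 31 days (84 left).
April has 30 days (54 left).
May has 31 days (23 left).
23 days into June → 23 June 1976.

23 June 1976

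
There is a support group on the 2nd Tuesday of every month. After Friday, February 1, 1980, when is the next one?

February 12, 1980

February 1980 starts on a Friday; its first Tuesday is the 5th, so the 2nd Tuesday is the 12th — February 12, 1980.
February 12, 1980 is after February 1, 1980, so that is the next one.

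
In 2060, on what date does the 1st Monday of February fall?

February 2060 begins on a Sunday, so the first Monday is February 2 (1 day later).

2 February 2060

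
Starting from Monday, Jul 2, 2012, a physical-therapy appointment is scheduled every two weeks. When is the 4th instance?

The 4th occurrence is 3 intervals after the first: 3 × 14 = 42 days after Jul 2, 2012.
Jul has 31 days — 29 days to the end of Jul leaves 13.
13 days into Aug → Aug 13, 2012.

Aug 13, 2012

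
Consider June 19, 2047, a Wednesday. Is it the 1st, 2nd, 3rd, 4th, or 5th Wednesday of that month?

3rd

Day 19 falls in week ⌈19/7⌉ of the month.
Days 1–7 hold the 1st Wednesday, 8–14 the 2nd, 15–21 the 3rd, 22–28 the 4th, 29–31 the 5th.
19 is in the range for the 3rd.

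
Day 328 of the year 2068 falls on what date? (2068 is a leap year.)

January has 31 days (328 − 31 = 297 remain).
February has 29 days (297 − 29 = 268 remain).
March has 31 days (268 − 31 = 237 remain).
April has 30 days (237 − 30 = 207 remain).
May has 31 days (207 − 31 = 176 remain).
June has 30 days (176 − 30 = 146 remain).
July has 31 days (146 − 31 = 115 remain).
August has 31 days (115 − 31 = 84 remain).
September has 30 days (84 − 30 = 54 remain).
October has 31 days (54 − 31 = 23 remain).
23 into November → November 23.

2068-11-23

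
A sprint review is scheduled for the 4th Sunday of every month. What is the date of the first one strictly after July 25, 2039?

July 2039 starts on a Friday; its first Sunday is the 3rd, so the 4th Sunday is the 24th — July 24, 2039.
That is not after July 25, 2039, so look at August 2039.
August 2039 starts on a Monday; its first Sunday is the 7th, so the 4th Sunday is the 28th — August 28, 2039.

August 28, 2039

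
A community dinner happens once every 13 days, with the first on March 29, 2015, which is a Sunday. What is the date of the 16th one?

The 16th occurrence is 15 intervals after the first: 15 × 13 = 195 days after March 29, 2015.
March has 31 days — 2 days to the end of March leaves 193.
April has 30 days (163 left).
May has 31 days (132 left).
June has 30 days (102 left).
July has 31 days (71 left).
August has 31 days (40 left).
September has 30 days (10 left).
10 days into October → October 10, 2015.

October 10, 2015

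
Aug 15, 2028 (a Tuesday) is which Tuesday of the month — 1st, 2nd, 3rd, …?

3rd

Day 15 falls in week ⌈15/7⌉ of the month.
Days 1–7 hold the 1st Tuesday, 8–14 the 2nd, 15–21 the 3rd, 22–28 the 4th, 29–31 the 5th.
15 is in the range for the 3rd.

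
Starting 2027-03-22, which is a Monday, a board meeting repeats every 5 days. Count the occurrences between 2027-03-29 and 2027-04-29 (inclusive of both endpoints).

6

Occurrences land 5·i days after 2027-03-22 for i = 0, 1, 2, …
2027-03-29 is 7 days after the start; 7 ÷ 5 = 1 remainder 2; since the remainder is 2, round up to i = 2. First occurrence in the window: #3 on 2027-04-01 (2×5 = 10 days in).
2027-04-29 is 38 days after the start; 38 ÷ 5 = 7 remainder 3. Last occurrence in the window: #8 on 2027-04-26.
Occurrences #3 through #8: 6 in total.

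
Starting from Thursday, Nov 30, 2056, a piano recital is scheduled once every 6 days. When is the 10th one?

The 10th occurrence is 9 intervals after the first: 9 × 6 = 54 days after Nov 30, 2056.
Nov has 30 days — 0 days to the end of Nov leaves 54.
Dec has 31 days (23 left).
23 days into Jan → Jan 23, 2057.

Jan 23, 2057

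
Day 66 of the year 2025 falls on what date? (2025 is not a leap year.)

January has 31 days (66 − 31 = 35 remain).
February has 28 days (35 − 28 = 7 remain).
7 into March → March 7.

March 7, 2025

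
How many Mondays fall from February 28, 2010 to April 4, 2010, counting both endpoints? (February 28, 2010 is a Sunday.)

February 28, 2010 is a Sunday; the first Monday on or after it is March 1, 2010 (1 day later).
From March 1, 2010 to April 4, 2010: 30 + 4 = 34 days (rest of March, April).
34 ÷ 7 = 4 full weeks with remainder 6, so 4 more Mondays after the first → 5.

5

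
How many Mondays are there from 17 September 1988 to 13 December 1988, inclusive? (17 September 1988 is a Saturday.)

13

17 September 1988 is a Saturday; the first Monday on or after it is 19 September 1988 (2 days later).
From 19 September 1988 to 13 December 1988: 11 + 31 + 30 + 13 = 85 days (rest of September, October, November, December).
85 ÷ 7 = 12 full weeks with remainder 1, so 12 more Mondays after the first → 13.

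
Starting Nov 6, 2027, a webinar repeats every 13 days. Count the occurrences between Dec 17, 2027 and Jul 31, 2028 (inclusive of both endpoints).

Occurrences land 13·i days after Nov 6, 2027 for i = 0, 1, 2, …
Dec 17, 2027 is 41 days after the start; 41 ÷ 13 = 3 remainder 2; since the remainder is 2, round up to i = 4. First occurrence in the window: #5 on Dec 28, 2027 (4×13 = 52 days in).
Jul 31, 2028 is 268 days after the start; 268 ÷ 13 = 20 remainder 8. Last occurrence in the window: #21 on Jul 23, 2028.
Occurrences #5 through #21: 17 in total.

17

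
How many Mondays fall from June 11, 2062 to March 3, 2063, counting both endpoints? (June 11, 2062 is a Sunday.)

June 11, 2062 is a Sunday; the first Monday on or after it is June 12, 2062 (1 day later).
From June 12, 2062 to March 3, 2063: 18 + 31 + 31 + 30 + 31 + 30 + 31 + 31 + 28 + 3 = 264 days (rest of June, July, August, September, October, November, December, January, February, March).
264 ÷ 7 = 37 full weeks with remainder 5, so 37 more Mondays after the first → 38.

38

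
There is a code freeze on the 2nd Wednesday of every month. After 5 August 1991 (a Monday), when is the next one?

14 August 1991

August 1991 starts on a Thursday; its first Wednesday is the 7th, so the 2nd Wednesday is the 14th — 14 August 1991.
14 August 1991 is after 5 August 1991, so that is the next one.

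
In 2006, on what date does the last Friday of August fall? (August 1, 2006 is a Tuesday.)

August 2006 begins on a Tuesday, so the first Friday is August 4 (3 days later).
August 2006 has 31 days. Adding weeks: 4, 11, 18, 25 — the last one ≤ 31 is the 25th.

August 25, 2006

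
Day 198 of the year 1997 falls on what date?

Jul 17, 1997

Jan has 31 days (198 − 31 = 167 remain).
Feb has 28 days (167 − 28 = 139 remain).
Mar has 31 days (139 − 31 = 108 remain).
Apr has 30 days (108 − 30 = 78 remain).
May has 31 days (78 − 31 = 47 remain).
Jun has 30 days (47 − 30 = 17 remain).
17 into Jul → Jul 17.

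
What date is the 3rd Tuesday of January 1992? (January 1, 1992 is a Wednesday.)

January 1992 begins on a Wednesday, so the first Tuesday is January 7 (6 days later).
The 3rd Tuesday is 2 weeks later: 7 + 14 = 21.

January 21, 1992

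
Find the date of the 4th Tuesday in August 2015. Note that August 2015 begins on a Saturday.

2015-08-25

August 2015 begins on a Saturday, so the first Tuesday is August 4 (3 days later).
The 4th Tuesday is 3 weeks later: 4 + 21 = 25.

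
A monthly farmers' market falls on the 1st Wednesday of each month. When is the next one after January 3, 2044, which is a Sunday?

January 2044 starts on a Friday, so its 1st Wednesday is January 6, 2044 (5 days in).
January 6, 2044 is after January 3, 2044, so that is the next one.

January 6, 2044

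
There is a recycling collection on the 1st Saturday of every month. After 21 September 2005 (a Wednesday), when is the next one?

1 October 2005

September 2005 starts on a Thursday, so its 1st Saturday is 3 September 2005 (2 days in).
That is not after 21 September 2005, so look at October 2005.
October 2005 starts on a Saturday, so its 1st Saturday is 1 October 2005.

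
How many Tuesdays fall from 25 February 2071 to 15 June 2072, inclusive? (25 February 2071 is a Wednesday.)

68

25 February 2071 is a Wednesday; the first Tuesday on or after it is 3 March 2071 (6 days later).
From 3 March 2071 to 15 June 2072: 303 + 167 = 470 days (rest of 2071, to 15 June 2072 in 2072).
470 ÷ 7 = 67 full weeks with remainder 1, so 67 more Tuesdays after the first → 68.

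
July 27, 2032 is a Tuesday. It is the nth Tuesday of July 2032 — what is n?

Day 27 falls in week ⌈27/7⌉ of the month.
Days 1–7 hold the 1st Tuesday, 8–14 the 2nd, 15–21 the 3rd, 22–28 the 4th, 29–31 the 5th.
27 is in the range for the 4th.

4th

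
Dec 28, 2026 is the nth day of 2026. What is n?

362

Days in months before Dec: 31 + 28 + 31 + 30 + 31 + 30 + 31 + 31 + 30 + 31 + 30 = 334.
Plus 28 days into Dec → day 362.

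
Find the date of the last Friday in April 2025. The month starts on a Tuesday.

April 25, 2025

April 2025 begins on a Tuesday, so the first Friday is April 4 (3 days later).
April 2025 has 30 days. Adding weeks: 4, 11, 18, 25 — the last one ≤ 30 is the 25th.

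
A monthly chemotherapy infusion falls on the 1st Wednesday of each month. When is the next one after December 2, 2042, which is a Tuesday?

December 2042 starts on a Monday, so its 1st Wednesday is December 3, 2042 (2 days in).
December 3, 2042 is after December 2, 2042, so that is the next one.

December 3, 2042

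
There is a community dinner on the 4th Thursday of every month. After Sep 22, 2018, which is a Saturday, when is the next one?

Sep 2018 starts on a Saturday; its first Thursday is the 6th, so the 4th Thursday is the 27th — Sep 27, 2018.
Sep 27, 2018 is after Sep 22, 2018, so that is the next one.

Sep 27, 2018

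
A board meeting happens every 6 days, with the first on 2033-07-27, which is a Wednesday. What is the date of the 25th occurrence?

2033-12-18

The 25th occurrence is 24 intervals after the first: 24 × 6 = 144 days after 2033-07-27.
July has 31 days — 4 days to the end of July leaves 140.
August has 31 days (109 left).
September has 30 days (79 left).
October has 31 days (48 left).
November has 30 days (18 left).
18 days into December → 2033-12-18.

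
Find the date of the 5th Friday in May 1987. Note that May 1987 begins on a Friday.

May 1987 begins on a Friday, so the first Friday is May 1.
The 5th Friday is 4 weeks later: 1 + 28 = 29.

May 29, 1987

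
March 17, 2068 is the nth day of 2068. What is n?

77

Days in months before March: 31 + 29 = 60.
Plus 17 days into March → day 77.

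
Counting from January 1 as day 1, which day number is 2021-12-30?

Days in months before December: 31 + 28 + 31 + 30 + 31 + 30 + 31 + 31 + 30 + 31 + 30 = 334.
Plus 30 days into December → day 364.

364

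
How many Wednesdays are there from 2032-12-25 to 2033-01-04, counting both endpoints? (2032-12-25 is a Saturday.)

1

2032-12-25 is a Saturday; the first Wednesday on or after it is 2032-12-29 (4 days later).
From 2032-12-29 to 2033-01-04: 2 + 4 = 6 days (rest of December, January).
6 ÷ 7 = 0 full weeks with remainder 6, so 0 more Wednesdays after the first → 1.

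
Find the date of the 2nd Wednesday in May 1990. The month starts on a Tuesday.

May 1990 begins on a Tuesday, so the first Wednesday is May 2 (1 day later).
The 2nd Wednesday is 1 weeks later: 2 + 7 = 9.

May 9, 1990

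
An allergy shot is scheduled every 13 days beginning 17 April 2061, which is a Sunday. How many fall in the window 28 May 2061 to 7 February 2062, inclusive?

19

Occurrences land 13·i days after 17 April 2061 for i = 0, 1, 2, …
28 May 2061 is 41 days after the start; 41 ÷ 13 = 3 remainder 2; since the remainder is 2, round up to i = 4. First occurrence in the window: #5 on 8 June 2061 (4×13 = 52 days in).
7 February 2062 is 296 days after the start; 296 ÷ 13 = 22 remainder 10. Last occurrence in the window: #23 on 28 January 2062.
Occurrences #5 through #23: 19 in total.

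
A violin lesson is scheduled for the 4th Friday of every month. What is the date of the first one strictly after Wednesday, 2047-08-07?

2047-08-23

August 2047 starts on a Thursday; its first Friday is the 2nd, so the 4th Friday is the 23rd — 2047-08-23.
2047-08-23 is after 2047-08-07, so that is the next one.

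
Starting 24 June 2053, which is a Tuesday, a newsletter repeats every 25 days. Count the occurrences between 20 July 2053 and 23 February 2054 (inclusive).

Occurrences land 25·i days after 24 June 2053 for i = 0, 1, 2, …
20 July 2053 is 26 days after the start; 26 ÷ 25 = 1 remainder 1; since the remainder is 1, round up to i = 2. First occurrence in the window: #3 on 13 August 2053 (2×25 = 50 days in).
23 February 2054 is 244 days after the start; 244 ÷ 25 = 9 remainder 19. Last occurrence in the window: #10 on 4 February 2054.
Occurrences #3 through #10: 8 in total.

8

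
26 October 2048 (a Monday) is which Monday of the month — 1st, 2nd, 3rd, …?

Day 26 falls in week ⌈26/7⌉ of the month.
Days 1–7 hold the 1st Monday, 8–14 the 2nd, 15–21 the 3rd, 22–28 the 4th, 29–31 the 5th.
26 is in the range for the 4th.

4th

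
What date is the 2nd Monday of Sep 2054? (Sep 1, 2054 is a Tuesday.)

Sep 14, 2054

Sep 2054 begins on a Tuesday, so the first Monday is Sep 7 (6 days later).
The 2nd Monday is 1 weeks later: 7 + 7 = 14.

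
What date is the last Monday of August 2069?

August 26, 2069

The first Monday of August 2069 is August 5.
August 2069 has 31 days. Adding weeks: 5, 12, 19, 26 — the last one ≤ 31 is the 26th.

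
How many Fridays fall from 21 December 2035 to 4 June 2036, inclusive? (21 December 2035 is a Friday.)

21 December 2035 is a Friday; the first Friday on or after it is 21 December 2035.
From 21 December 2035 to 4 June 2036: 10 + 31 + 29 + 31 + 30 + 31 + 4 = 166 days (rest of December, January, February, March, April, May, June).
166 ÷ 7 = 23 full weeks with remainder 5, so 23 more Fridays after the first → 24.

24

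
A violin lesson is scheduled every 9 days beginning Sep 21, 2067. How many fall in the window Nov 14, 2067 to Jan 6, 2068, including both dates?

Occurrences land 9·i days after Sep 21, 2067 for i = 0, 1, 2, …
Nov 14, 2067 is 54 days after the start; 54 ÷ 9 = 6 remainder 0. First occurrence in the window: #7 on Nov 14, 2067 (6×9 = 54 days in).
Jan 6, 2068 is 107 days after the start; 107 ÷ 9 = 11 remainder 8. Last occurrence in the window: #12 on Dec 29, 2067.
Occurrences #7 through #12: 6 in total.

6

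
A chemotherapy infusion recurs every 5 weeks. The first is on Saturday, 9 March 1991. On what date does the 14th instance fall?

The 14th occurrence is 13 intervals after the first: 13 × 35 = 455 days after 9 March 1991.
March has 31 days — 22 days to the end of March leaves 433.
From end of March to end of 1991 is 275 days (158 left).
January has 31 days (127 left).
February has 29 days (98 left).
March has 31 days (67 left).
April has 30 days (37 left).
May has 31 days (6 left).
6 days into June → 6 June 1992.

6 June 1992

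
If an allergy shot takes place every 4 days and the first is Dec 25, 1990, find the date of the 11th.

The 11th occurrence is 10 intervals after the first: 10 × 4 = 40 days after Dec 25, 1990.
Dec has 31 days — 6 days to the end of Dec leaves 34.
Jan has 31 days (3 left).
3 days into Feb → Feb 3, 1991.

Feb 3, 1991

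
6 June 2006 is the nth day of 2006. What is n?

Days in months before June: 31 + 28 + 31 + 30 + 31 = 151.
Plus 6 days into June → day 157.

157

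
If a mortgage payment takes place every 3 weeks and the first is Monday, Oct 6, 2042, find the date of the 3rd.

The 3rd occurrence is 2 intervals after the first: 2 × 21 = 42 days after Oct 6, 2042.
Oct has 31 days — 25 days to the end of Oct leaves 17.
17 days into Nov → Nov 17, 2042.

Nov 17, 2042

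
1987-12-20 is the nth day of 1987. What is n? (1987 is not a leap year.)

354

Days in months before December: 31 + 28 + 31 + 30 + 31 + 30 + 31 + 31 + 30 + 31 + 30 = 334.
Plus 20 days into December → day 354.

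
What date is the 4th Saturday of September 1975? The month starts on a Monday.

September 1975 begins on a Monday, so the first Saturday is September 6 (5 days later).
The 4th Saturday is 3 weeks later: 6 + 21 = 27.

27 September 1975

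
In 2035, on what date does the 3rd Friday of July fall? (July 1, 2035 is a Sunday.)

July 20, 2035

July 2035 begins on a Sunday, so the first Friday is July 6 (5 days later).
The 3rd Friday is 2 weeks later: 6 + 14 = 20.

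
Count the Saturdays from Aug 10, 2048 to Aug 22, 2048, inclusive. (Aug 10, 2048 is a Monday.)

2

Aug 10, 2048 is a Monday; the first Saturday on or after it is Aug 15, 2048 (5 days later).
From Aug 15, 2048 to Aug 22, 2048 is 22 − 15 = 7 days.
7 ÷ 7 = 1 full weeks with remainder 0, so 1 more Saturdays after the first → 2.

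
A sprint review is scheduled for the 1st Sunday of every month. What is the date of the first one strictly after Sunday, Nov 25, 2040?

Dec 2, 2040

Nov 2040 starts on a Thursday, so its 1st Sunday is Nov 4, 2040 (3 days in).
That is not after Nov 25, 2040, so look at Dec 2040.
Dec 2040 starts on a Saturday, so its 1st Sunday is Dec 2, 2040 (1 day in).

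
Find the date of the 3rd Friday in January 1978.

1978-01-20

The first Friday of January 1978 is January 6.
The 3rd Friday is 2 weeks later: 6 + 14 = 20.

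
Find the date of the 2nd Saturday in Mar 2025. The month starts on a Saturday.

Mar 2025 begins on a Saturday, so the first Saturday is Mar 1.
The 2nd Saturday is 1 weeks later: 1 + 7 = 8.

Mar 8, 2025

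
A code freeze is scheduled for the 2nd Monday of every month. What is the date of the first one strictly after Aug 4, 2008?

Aug 2008 starts on a Friday; its first Monday is the 4th, so the 2nd Monday is the 11th — Aug 11, 2008.
Aug 11, 2008 is after Aug 4, 2008, so that is the next one.

Aug 11, 2008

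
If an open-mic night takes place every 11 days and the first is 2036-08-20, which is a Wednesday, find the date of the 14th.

2037-01-10

The 14th occurrence is 13 intervals after the first: 13 × 11 = 143 days after 2036-08-20.
August has 31 days — 11 days to the end of August leaves 132.
September has 30 days (102 left).
October has 31 days (71 left).
November has 30 days (41 left).
December has 31 days (10 left).
10 days into January → 2037-01-10.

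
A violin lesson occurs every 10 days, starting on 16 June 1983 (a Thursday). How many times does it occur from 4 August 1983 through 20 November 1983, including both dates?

Occurrences land 10·i days after 16 June 1983 for i = 0, 1, 2, …
4 August 1983 is 49 days after the start; 49 ÷ 10 = 4 remainder 9; since the remainder is 9, round up to i = 5. First occurrence in the window: #6 on 5 August 1983 (5×10 = 50 days in).
20 November 1983 is 157 days after the start; 157 ÷ 10 = 15 remainder 7. Last occurrence in the window: #16 on 13 November 1983.
Occurrences #6 through #16: 11 in total.

11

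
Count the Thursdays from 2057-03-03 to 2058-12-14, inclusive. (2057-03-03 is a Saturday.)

93

2057-03-03 is a Saturday; the first Thursday on or after it is 2057-03-08 (5 days later).
From 2057-03-08 to 2058-12-14: 298 + 348 = 646 days (rest of 2057, to 2058-12-14 in 2058).
646 ÷ 7 = 92 full weeks with remainder 2, so 92 more Thursdays after the first → 93.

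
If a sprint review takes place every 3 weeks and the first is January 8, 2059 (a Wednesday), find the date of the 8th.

June 4, 2059

The 8th occurrence is 7 intervals after the first: 7 × 21 = 147 days after January 8, 2059.
January has 31 days — 23 days to the end of January leaves 124.
February has 28 days (96 left).
March has 31 days (65 left).
April has 30 days (35 left).
May has 31 days (4 left).
4 days into June → June 4, 2059.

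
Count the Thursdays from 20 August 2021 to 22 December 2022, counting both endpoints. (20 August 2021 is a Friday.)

70

20 August 2021 is a Friday; the first Thursday on or after it is 26 August 2021 (6 days later).
From 26 August 2021 to 22 December 2022: 127 + 356 = 483 days (rest of 2021, to 22 December 2022 in 2022).
483 ÷ 7 = 69 full weeks with remainder 0, so 69 more Thursdays after the first → 70.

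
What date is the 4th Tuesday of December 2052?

2052-12-24

December 2052 begins on a Sunday, so the first Tuesday is December 3 (2 days later).
The 4th Tuesday is 3 weeks later: 3 + 21 = 24.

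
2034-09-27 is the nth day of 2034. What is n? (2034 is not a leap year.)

270

Days in months before September: 31 + 28 + 31 + 30 + 31 + 30 + 31 + 31 = 243.
Plus 27 days into September → day 270.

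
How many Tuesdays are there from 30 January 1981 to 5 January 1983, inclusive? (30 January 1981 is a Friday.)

30 January 1981 is a Friday; the first Tuesday on or after it is 3 February 1981 (4 days later).
From 3 February 1981 to 5 January 1983: 331 + 365 + 5 = 701 days (rest of 1981, 1982, to 5 January 1983 in 1983).
701 ÷ 7 = 100 full weeks with remainder 1, so 100 more Tuesdays after the first → 101.

101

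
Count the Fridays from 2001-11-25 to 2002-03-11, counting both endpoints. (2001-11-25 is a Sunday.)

2001-11-25 is a Sunday; the first Friday on or after it is 2001-11-30 (5 days later).
From 2001-11-30 to 2002-03-11: 0 + 31 + 31 + 28 + 11 = 101 days (rest of November, December, January, February, March).
101 ÷ 7 = 14 full weeks with remainder 3, so 14 more Fridays after the first → 15.

15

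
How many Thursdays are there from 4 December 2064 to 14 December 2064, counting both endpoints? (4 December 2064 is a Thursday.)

4 December 2064 is a Thursday; the first Thursday on or after it is 4 December 2064.
From 4 December 2064 to 14 December 2064 is 14 − 4 = 10 days.
10 ÷ 7 = 1 full weeks with remainder 3, so 1 more Thursdays after the first → 2.

2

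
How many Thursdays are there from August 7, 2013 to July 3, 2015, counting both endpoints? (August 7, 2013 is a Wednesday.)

August 7, 2013 is a Wednesday; the first Thursday on or after it is August 8, 2013 (1 day later).
From August 8, 2013 to July 3, 2015: 145 + 365 + 184 = 694 days (rest of 2013, 2014, to July 3, 2015 in 2015).
694 ÷ 7 = 99 full weeks with remainder 1, so 99 more Thursdays after the first → 100.

100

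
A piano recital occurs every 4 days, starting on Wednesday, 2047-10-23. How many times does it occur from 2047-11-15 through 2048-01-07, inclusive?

Occurrences land 4·i days after 2047-10-23 for i = 0, 1, 2, …
2047-11-15 is 23 days after the start; 23 ÷ 4 = 5 remainder 3; since the remainder is 3, round up to i = 6. First occurrence in the window: #7 on 2047-11-16 (6×4 = 24 days in).
2048-01-07 is 76 days after the start; 76 ÷ 4 = 19 remainder 0. Last occurrence in the window: #20 on 2048-01-07.
Occurrences #7 through #20: 14 in total.

14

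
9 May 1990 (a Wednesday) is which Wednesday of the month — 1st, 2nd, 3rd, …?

2nd

Day 9 falls in week ⌈9/7⌉ of the month.
Days 1–7 hold the 1st Wednesday, 8–14 the 2nd, 15–21 the 3rd, 22–28 the 4th, 29–31 the 5th.
9 is in the range for the 2nd.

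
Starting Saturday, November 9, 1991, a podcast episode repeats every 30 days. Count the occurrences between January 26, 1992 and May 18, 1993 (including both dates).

Occurrences land 30·i days after November 9, 1991 for i = 0, 1, 2, …
January 26, 1992 is 78 days after the start; 78 ÷ 30 = 2 remainder 18; since the remainder is 18, round up to i = 3. First occurrence in the window: #4 on February 7, 1992 (3×30 = 90 days in).
May 18, 1993 is 556 days after the start; 556 ÷ 30 = 18 remainder 16. Last occurrence in the window: #19 on May 2, 1993.
Occurrences #4 through #19: 16 in total.

16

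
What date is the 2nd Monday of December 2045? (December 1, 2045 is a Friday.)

December 2045 begins on a Friday, so the first Monday is December 4 (3 days later).
The 2nd Monday is 1 weeks later: 4 + 7 = 11.

2045-12-11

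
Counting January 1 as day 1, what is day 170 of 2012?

June 18, 2012

January has 31 days (170 − 31 = 139 remain).
February has 29 days (139 − 29 = 110 remain).
March has 31 days (110 − 31 = 79 remain).
April has 30 days (79 − 30 = 49 remain).
May has 31 days (49 − 31 = 18 remain).
18 into June → June 18.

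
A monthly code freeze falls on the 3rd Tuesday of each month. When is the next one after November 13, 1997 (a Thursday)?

November 1997 starts on a Saturday; its first Tuesday is the 4th, so the 3rd Tuesday is the 18th — November 18, 1997.
November 18, 1997 is after November 13, 1997, so that is the next one.

November 18, 1997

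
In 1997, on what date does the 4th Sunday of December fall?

December 28, 1997

The first Sunday of December 1997 is December 7.
The 4th Sunday is 3 weeks later: 7 + 21 = 28.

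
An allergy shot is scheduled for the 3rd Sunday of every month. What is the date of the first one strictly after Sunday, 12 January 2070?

January 2070 starts on a Wednesday; its first Sunday is the 5th, so the 3rd Sunday is the 19th — 19 January 2070.
19 January 2070 is after 12 January 2070, so that is the next one.

19 January 2070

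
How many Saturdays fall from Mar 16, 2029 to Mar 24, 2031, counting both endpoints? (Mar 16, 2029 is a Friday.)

106

Mar 16, 2029 is a Friday; the first Saturday on or after it is Mar 17, 2029 (1 day later).
From Mar 17, 2029 to Mar 24, 2031: 289 + 365 + 83 = 737 days (rest of 2029, 2030, to Mar 24, 2031 in 2031).
737 ÷ 7 = 105 full weeks with remainder 2, so 105 more Saturdays after the first → 106.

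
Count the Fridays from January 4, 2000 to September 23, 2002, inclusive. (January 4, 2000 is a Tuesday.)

January 4, 2000 is a Tuesday; the first Friday on or after it is January 7, 2000 (3 days later).
From January 7, 2000 to September 23, 2002: 359 + 365 + 266 = 990 days (rest of 2000, 2001, to September 23, 2002 in 2002).
990 ÷ 7 = 141 full weeks with remainder 3, so 141 more Fridays after the first → 142.

142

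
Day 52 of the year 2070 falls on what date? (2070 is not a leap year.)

Feb 21, 2070

Jan has 31 days (52 − 31 = 21 remain).
21 into Feb → Feb 21.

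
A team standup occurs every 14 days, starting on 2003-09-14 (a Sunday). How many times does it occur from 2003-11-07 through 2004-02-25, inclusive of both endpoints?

Occurrences land 14·i days after 2003-09-14 for i = 0, 1, 2, …
2003-11-07 is 54 days after the start; 54 ÷ 14 = 3 remainder 12; since the remainder is 12, round up to i = 4. First occurrence in the window: #5 on 2003-11-09 (4×14 = 56 days in).
2004-02-25 is 164 days after the start; 164 ÷ 14 = 11 remainder 10. Last occurrence in the window: #12 on 2004-02-15.
Occurrences #5 through #12: 8 in total.

8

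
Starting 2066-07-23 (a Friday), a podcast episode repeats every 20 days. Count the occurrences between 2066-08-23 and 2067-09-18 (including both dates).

Occurrences land 20·i days after 2066-07-23 for i = 0, 1, 2, …
2066-08-23 is 31 days after the start; 31 ÷ 20 = 1 remainder 11; since the remainder is 11, round up to i = 2. First occurrence in the window: #3 on 2066-09-01 (2×20 = 40 days in).
2067-09-18 is 422 days after the start; 422 ÷ 20 = 21 remainder 2. Last occurrence in the window: #22 on 2067-09-16.
Occurrences #3 through #22: 20 in total.

20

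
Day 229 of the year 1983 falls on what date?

Jan has 31 days (229 − 31 = 198 remain).
Feb has 28 days (198 − 28 = 170 remain).
Mar has 31 days (170 − 31 = 139 remain).
Apr has 30 days (139 − 30 = 109 remain).
May has 31 days (109 − 31 = 78 remain).
Jun has 30 days (78 − 30 = 48 remain).
Jul has 31 days (48 − 31 = 17 remain).
17 into Aug → Aug 17.

Aug 17, 1983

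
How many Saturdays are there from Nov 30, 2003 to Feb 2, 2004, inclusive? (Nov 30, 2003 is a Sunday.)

Nov 30, 2003 is a Sunday; the first Saturday on or after it is Dec 6, 2003 (6 days later).
From Dec 6, 2003 to Feb 2, 2004: 25 + 31 + 2 = 58 days (rest of Dec, Jan, Feb).
58 ÷ 7 = 8 full weeks with remainder 2, so 8 more Saturdays after the first → 9.

9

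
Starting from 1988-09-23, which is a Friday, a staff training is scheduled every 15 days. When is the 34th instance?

1990-01-31

The 34th occurrence is 33 intervals after the first: 33 × 15 = 495 days after 1988-09-23.
September has 30 days — 7 days to the end of September leaves 488.
From end of September to end of 1988 is 92 days (396 left).
1989 has 365 days (31 left).
31 days into January → 1990-01-31.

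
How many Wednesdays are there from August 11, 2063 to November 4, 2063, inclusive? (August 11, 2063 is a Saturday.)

12

August 11, 2063 is a Saturday; the first Wednesday on or after it is August 15, 2063 (4 days later).
From August 15, 2063 to November 4, 2063: 16 + 30 + 31 + 4 = 81 days (rest of August, September, October, November).
81 ÷ 7 = 11 full weeks with remainder 4, so 11 more Wednesdays after the first → 12.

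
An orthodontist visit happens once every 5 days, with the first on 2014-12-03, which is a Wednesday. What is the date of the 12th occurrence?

2015-01-27

The 12th occurrence is 11 intervals after the first: 11 × 5 = 55 days after 2014-12-03.
December has 31 days — 28 days to the end of December leaves 27.
27 days into January → 2015-01-27.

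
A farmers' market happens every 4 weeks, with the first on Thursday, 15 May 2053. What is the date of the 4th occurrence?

The 4th occurrence is 3 intervals after the first: 3 × 28 = 84 days after 15 May 2053.
May has 31 days — 16 days to the end of May leaves 68.
June has 30 days (38 left).
July has 31 days (7 left).
7 days into August → 7 August 2053.

7 August 2053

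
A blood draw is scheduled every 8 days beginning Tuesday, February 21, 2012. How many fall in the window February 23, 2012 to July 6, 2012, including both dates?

Occurrences land 8·i days after February 21, 2012 for i = 0, 1, 2, …
February 23, 2012 is 2 days after the start; 2 ÷ 8 = 0 remainder 2; since the remainder is 2, round up to i = 1. First occurrence in the window: #2 on February 29, 2012 (1×8 = 8 days in).
July 6, 2012 is 136 days after the start; 136 ÷ 8 = 17 remainder 0. Last occurrence in the window: #18 on July 6, 2012.
Occurrences #2 through #18: 17 in total.

17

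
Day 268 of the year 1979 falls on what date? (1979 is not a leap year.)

1979-09-25

January has 31 days (268 − 31 = 237 remain).
February has 28 days (237 − 28 = 209 remain).
March has 31 days (209 − 31 = 178 remain).
April has 30 days (178 − 30 = 148 remain).
May has 31 days (148 − 31 = 117 remain).
June has 30 days (117 − 30 = 87 remain).
July has 31 days (87 − 31 = 56 remain).
August has 31 days (56 − 31 = 25 remain).
25 into September → September 25.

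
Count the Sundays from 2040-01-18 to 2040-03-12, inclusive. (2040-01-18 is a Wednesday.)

8

2040-01-18 is a Wednesday; the first Sunday on or after it is 2040-01-22 (4 days later).
From 2040-01-22 to 2040-03-12: 9 + 29 + 12 = 50 days (rest of January, February, March).
50 ÷ 7 = 7 full weeks with remainder 1, so 7 more Sundays after the first → 8.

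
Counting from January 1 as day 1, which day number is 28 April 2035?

118

Days in months before April: 31 + 28 + 31 = 90.
Plus 28 days into April → day 118.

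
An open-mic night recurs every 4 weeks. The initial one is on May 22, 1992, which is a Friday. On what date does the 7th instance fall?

The 7th occurrence is 6 intervals after the first: 6 × 28 = 168 days after May 22, 1992.
May has 31 days — 9 days to the end of May leaves 159.
June has 30 days (129 left).
July has 31 days (98 left).
August has 31 days (67 left).
September has 30 days (37 left).
October has 31 days (6 left).
6 days into November → November 6, 1992.

November 6, 1992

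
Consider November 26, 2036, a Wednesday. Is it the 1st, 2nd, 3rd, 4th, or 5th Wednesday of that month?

4th

Day 26 falls in week ⌈26/7⌉ of the month.
Days 1–7 hold the 1st Wednesday, 8–14 the 2nd, 15–21 the 3rd, 22–28 the 4th, 29–31 the 5th.
26 is in the range for the 4th.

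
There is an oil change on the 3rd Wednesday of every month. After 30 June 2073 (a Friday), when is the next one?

19 July 2073

June 2073 starts on a Thursday; its first Wednesday is the 7th, so the 3rd Wednesday is the 21st — 21 June 2073.
That is not after 30 June 2073, so look at July 2073.
July 2073 starts on a Saturday; its first Wednesday is the 5th, so the 3rd Wednesday is the 19th — 19 July 2073.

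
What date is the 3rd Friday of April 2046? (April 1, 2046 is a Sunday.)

2046-04-20

April 2046 begins on a Sunday, so the first Friday is April 6 (5 days later).
The 3rd Friday is 2 weeks later: 6 + 14 = 20.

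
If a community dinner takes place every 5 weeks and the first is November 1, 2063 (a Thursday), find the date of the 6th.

April 24, 2064

The 6th occurrence is 5 intervals after the first: 5 × 35 = 175 days after November 1, 2063.
November has 30 days — 29 days to the end of November leaves 146.
December has 31 days (115 left).
January has 31 days (84 left).
February has 29 days (55 left).
March has 31 days (24 left).
24 days into April → April 24, 2064.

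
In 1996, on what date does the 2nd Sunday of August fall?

The first Sunday of August 1996 is August 4.
The 2nd Sunday is 1 weeks later: 4 + 7 = 11.

1996-08-11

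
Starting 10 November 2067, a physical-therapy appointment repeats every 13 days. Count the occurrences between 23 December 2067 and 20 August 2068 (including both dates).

18

Occurrences land 13·i days after 10 November 2067 for i = 0, 1, 2, …
23 December 2067 is 43 days after the start; 43 ÷ 13 = 3 remainder 4; since the remainder is 4, round up to i = 4. First occurrence in the window: #5 on 1 January 2068 (4×13 = 52 days in).
20 August 2068 is 284 days after the start; 284 ÷ 13 = 21 remainder 11. Last occurrence in the window: #22 on 9 August 2068.
Occurrences #5 through #22: 18 in total.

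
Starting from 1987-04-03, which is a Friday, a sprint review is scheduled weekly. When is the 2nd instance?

1987-04-10

The 2nd occurrence is 1 interval after the first: 1 × 7 = 7 days after 1987-04-03.
7 days later is 1987-04-10.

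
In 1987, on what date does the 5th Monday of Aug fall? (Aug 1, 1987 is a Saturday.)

Aug 31, 1987

Aug 1987 begins on a Saturday, so the first Monday is Aug 3 (2 days later).
The 5th Monday is 4 weeks later: 3 + 28 = 31.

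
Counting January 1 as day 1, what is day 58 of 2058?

Feb 27, 2058

Jan has 31 days (58 − 31 = 27 remain).
27 into Feb → Feb 27.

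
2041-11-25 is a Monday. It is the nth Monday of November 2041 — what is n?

4th

Day 25 falls in week ⌈25/7⌉ of the month.
Days 1–7 hold the 1st Monday, 8–14 the 2nd, 15–21 the 3rd, 22–28 the 4th, 29–31 the 5th.
25 is in the range for the 4th.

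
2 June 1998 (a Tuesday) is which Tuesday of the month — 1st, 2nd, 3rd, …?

Day 2 falls in week ⌈2/7⌉ of the month.
Days 1–7 hold the 1st Tuesday, 8–14 the 2nd, 15–21 the 3rd, 22–28 the 4th, 29–31 the 5th.
2 is in the range for the 1st.

1st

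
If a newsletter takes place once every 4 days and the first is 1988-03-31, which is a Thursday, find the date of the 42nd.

The 42nd occurrence is 41 intervals after the first: 41 × 4 = 164 days after 1988-03-31.
March has 31 days — 0 days to the end of March leaves 164.
April has 30 days (134 left).
May has 31 days (103 left).
June has 30 days (73 left).
July has 31 days (42 left).
August has 31 days (11 left).
11 days into September → 1988-09-11.

1988-09-11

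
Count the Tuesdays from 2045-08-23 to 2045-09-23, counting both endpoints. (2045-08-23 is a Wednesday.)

4

2045-08-23 is a Wednesday; the first Tuesday on or after it is 2045-08-29 (6 days later).
From 2045-08-29 to 2045-09-23: 2 + 23 = 25 days (rest of August, September).
25 ÷ 7 = 3 full weeks with remainder 4, so 3 more Tuesdays after the first → 4.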